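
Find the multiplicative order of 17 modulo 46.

22

The order of 17 must divide φ(46) = φ(2)·φ(23) = 1·22 = 22 = 2 · 11.
Divisors of 22: 1, 2, 11, 22.
Compute 17^d (mod 46) for the divisors d until we hit 1:
17^1 ≡ 17 (mod 46)
17^2 ≡ 13 (mod 46)
17^11 ≡ 45 (mod 46)
17^22 ≡ 1 (mod 46) ✓
So ord_46(17) = 22.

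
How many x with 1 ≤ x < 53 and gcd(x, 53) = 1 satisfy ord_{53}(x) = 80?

0

φ(53) = 53 − 1 = 52 = 2^2 · 13.
Since (Z/53Z)^× is cyclic of order 52, the number of elements of order d is φ(d) when d | 52 and 0 otherwise.
80 does not divide 52, so no element of (Z/53Z)^× has order 80.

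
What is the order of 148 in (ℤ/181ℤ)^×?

The order of 148 must divide φ(181) = 181 − 1 = 180 = 2^2 · 3^2 · 5.
Divisors of 180: 1, 2, 3, 4, 5, 6, 9, 10, 12, 15, 18, 20, 30, 36, 45, 60, 90, 180.
Compute 148^d (mod 181) for the divisors d until we hit 1:
148^1 ≡ 148
148^2 ≡ 3
148^3 ≡ 82
148^4 ≡ 9
148^5 ≡ 65
148^6 ≡ 27
148^9 ≡ 42
148^10 ≡ 62
148^12 ≡ 5
148^15 ≡ 48
148^18 ≡ 135
148^20 ≡ 43
148^30 ≡ 132
148^36 ≡ 125
148^45 ≡ 1
The smallest such exponent is 45, so the order of 148 is 45.

45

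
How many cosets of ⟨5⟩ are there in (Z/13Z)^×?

3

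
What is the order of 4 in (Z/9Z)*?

3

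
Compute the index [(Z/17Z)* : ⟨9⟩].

2

The order of 9 must divide φ(17) = 17 − 1 = 16 = 2^4.
Divisors of 16: 1, 2, 4, 8, 16.
Test each divisor d:
9^1 ≡ 9
9^2 ≡ 13
9^4 ≡ 16
9^8 ≡ 1
Thus |⟨9⟩| = ord(9) = 8.
[(Z/17Z)^× : ⟨9⟩] = 16/8 = 2.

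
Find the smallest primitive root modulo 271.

φ(271) = 271 − 1 = 270 = 2 · 3^3 · 5.
g is a primitive root iff g^(270/q) ≢ 1 (mod 271) for each prime q ∈ {2, 3, 5}.
g = 2: 2^135 ≡ 1 — hits 1, so not a primitive root.
g = 3: 3^135 ≡ 270; 3^90 ≡ 1 — hits 1, so not a primitive root.
g = 4: 4^135 ≡ 1 — hits 1, so not a primitive root.
g = 5: 5^135 ≡ 1 — hits 1, so not a primitive root.
g = 6: 6^135 ≡ 270; 6^90 ≡ 242; 6^54 ≡ 10 — none is 1, so 6 is a primitive root.
Hence the least primitive root of 271 is 6.

6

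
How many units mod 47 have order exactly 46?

22

φ(47) = 47 − 1 = 46 = 2 · 23.
Since (Z/47Z)^× is cyclic of order 46, the number of elements of order d is φ(d) when d | 46 and 0 otherwise.
46 = 2 · 23 divides 46, and φ(46) = 22.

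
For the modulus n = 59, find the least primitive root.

φ(59) = 59 − 1 = 58 = 2 · 29.
Test candidates g = 2, 3, … against the prime factors q ∈ {2, 29} of φ(59): g is a generator iff g^(58/q) ≢ 1 for every such q.
g = 2: 2^29 ≡ 58; 2^2 ≡ 4 — none is 1, so 2 is a primitive root.
Hence the least primitive root of 59 is 2.

2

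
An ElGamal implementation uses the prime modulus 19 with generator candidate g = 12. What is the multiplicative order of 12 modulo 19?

The order of 12 must divide φ(19) = 19 − 1 = 18 = 2 · 3^2.
Divisors of 18: 1, 2, 3, 6, 9, 18.
Test each divisor d:
12^1 ≡ 12
12^2 ≡ 11
12^3 ≡ 18
12^6 ≡ 1
Therefore the multiplicative order of 12 modulo 19 is 6.

6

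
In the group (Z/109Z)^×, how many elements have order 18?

6

φ(109) = 109 − 1 = 108 = 2^2 · 3^3.
In a cyclic group of order 108, there are φ(d) elements of order d for each divisor d of 108, and zero for non-divisors.
18 = 2 · 3^2 divides 108, and φ(18) = 6.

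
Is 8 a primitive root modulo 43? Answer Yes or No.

No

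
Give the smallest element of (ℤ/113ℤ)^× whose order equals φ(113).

φ(113) = 113 − 1 = 112 = 2^4 · 7.
Test candidates g = 2, 3, … against the prime factors q ∈ {2, 7} of φ(113): g is a generator iff g^(112/q) ≢ 1 for every such q.
g = 2: 2^56 ≡ 1 — hits 1, so not a primitive root.
g = 3: 3^56 ≡ 112; 3^16 ≡ 49 — none is 1, so 3 is a primitive root.
Hence the least primitive root of 113 is 3.

3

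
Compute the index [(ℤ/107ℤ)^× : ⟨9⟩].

2

ord(9) | φ(107) = 107 − 1 = 106 = 2 · 53.
Divisors of 106: 1, 2, 53, 106.
Compute 9^d (mod 107) for the divisors d until we hit 1:
9^1 ≡ 9 (mod 107)
9^2 ≡ 81 (mod 107)
9^53 ≡ 1 (mod 107) ✓
The order of 9 is 53, so the subgroup it generates has 53 elements.
[(Z/107Z)^× : ⟨9⟩] = 106/53 = 2.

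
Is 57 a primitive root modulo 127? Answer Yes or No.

Yes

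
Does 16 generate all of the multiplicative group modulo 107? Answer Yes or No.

φ(107) = 107 − 1 = 106 = 2 · 53.
It suffices to check that the order of 16 is not a proper divisor of 106: compute 16^(106/q) for q ∈ {2, 53}.
16^53 ≡ 1 (mod 107)  [q = 2: ≡ 1 ✗]
16^2 ≡ 42 (mod 107)  [q = 53: ≢ 1 ✓]
Since 16^53 ≡ 1, the order of 16 divides 53 < 106, so 16 is not a primitive root.

No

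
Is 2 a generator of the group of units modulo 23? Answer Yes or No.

φ(23) = 23 − 1 = 22 = 2 · 11.
Test 2^(22/q) mod 23 for each prime factor q of 22:
2^11 ≡ 1 (mod 23)  [q = 2: ≡ 1 ✗]
2^2 ≡ 4 (mod 23)  [q = 11: ≢ 1 ✓]
2^11 ≡ 1 shows ord(2) | 11, strictly less than φ(23); not a primitive root.

No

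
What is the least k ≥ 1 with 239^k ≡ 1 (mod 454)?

113

ord(239) | φ(454) = φ(2)·φ(227) = 1·226 = 226 = 2 · 113.
Divisors of 226: 1, 2, 113, 226.
Test each divisor d:
239^1 ≡ 239 (mod 454)
239^2 ≡ 371 (mod 454)
239^113 ≡ 1 (mod 454) ✓
Hence ord(239) = 113.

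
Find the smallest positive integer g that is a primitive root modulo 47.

5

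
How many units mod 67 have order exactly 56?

φ(67) = 67 − 1 = 66 = 2 · 3 · 11.
In a cyclic group of order 66, there are φ(d) elements of order d for each divisor d of 66, and zero for non-divisors.
Since 56 ∤ 66, the count is 0.

0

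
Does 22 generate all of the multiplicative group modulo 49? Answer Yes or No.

No

φ(49) = φ(7^2) = 7·(7−1) = 42 = 2 · 3 · 7.
22 is a primitive root mod 49 iff 22^(φ(49)/q) ≢ 1 for every prime q | φ(49), i.e. q ∈ {2, 3, 7}.
22^21 ≡ 1 (mod 49)  [q = 2: ≡ 1 ✗]
22^14 ≡ 1 (mod 49)  [q = 3: ≡ 1 ✗]
22^6 ≡ 29 (mod 49)  [q = 7: ≢ 1 ✓]
The check at q = 2 fails, so 22 generates a proper subgroup.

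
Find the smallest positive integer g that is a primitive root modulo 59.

φ(59) = 59 − 1 = 58 = 2 · 29.
g is a primitive root iff g^(58/q) ≢ 1 (mod 59) for each prime q ∈ {2, 29}.
g = 2: 2^29 ≡ 58; 2^2 ≡ 4 — none is 1, so 2 is a primitive root.
Hence the least primitive root of 59 is 2.

2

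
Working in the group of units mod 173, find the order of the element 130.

86

ord(130) | φ(173) = 173 − 1 = 172 = 2^2 · 43.
Divisors of 172: 1, 2, 4, 43, 86, 172.
Compute 130^d (mod 173) for the divisors d until we hit 1:
130^1 ≡ 130
130^2 ≡ 119
130^4 ≡ 148
130^43 ≡ 172
130^86 ≡ 1
Therefore the multiplicative order of 130 modulo 173 is 86.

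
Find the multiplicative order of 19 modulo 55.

10

Since 19 ∈ (Z/55Z)^×, its order divides φ(55) = φ(5·11) = (5−1)·(11−1) = 4·10 = 40 = 2^3 · 5.
Divisors of 40: 1, 2, 4, 5, 8, 10, 20, 40.
Evaluate successive powers at the divisors of 40:
19^1 ≡ 19
19^2 ≡ 31
19^4 ≡ 26
19^5 ≡ 54
19^8 ≡ 16
19^10 ≡ 1
Hence ord(19) = 10.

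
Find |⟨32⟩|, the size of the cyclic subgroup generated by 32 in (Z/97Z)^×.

48

ord(32) | φ(97) = 97 − 1 = 96 = 2^5 · 3.
Divisors of 96: 1, 2, 3, 4, 6, 8, 12, 16, 24, 32, 48, 96.
Evaluate successive powers at the divisors of 96:
32^1 ≡ 32 (mod 97)
32^2 ≡ 54 (mod 97)
32^3 ≡ 79 (mod 97)
32^4 ≡ 6 (mod 97)
32^6 ≡ 33 (mod 97)
32^8 ≡ 36 (mod 97)
32^12 ≡ 22 (mod 97)
32^16 ≡ 35 (mod 97)
32^24 ≡ 96 (mod 97)
32^32 ≡ 61 (mod 97)
32^48 ≡ 1 (mod 97) ✓
Hence ord(32) = 48.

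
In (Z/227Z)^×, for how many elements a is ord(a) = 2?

φ(227) = 227 − 1 = 226 = 2 · 113.
In a cyclic group of order 226, there are φ(d) elements of order d for each divisor d of 226, and zero for non-divisors.
2 | 226, and φ(2) = 2 − 1 = 1.

1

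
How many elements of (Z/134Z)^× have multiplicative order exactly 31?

φ(134) = φ(2)·φ(67) = 1·66 = 66 = 2 · 3 · 11.
(Z/134Z)^× is cyclic (|G| = 66); a cyclic group of order m has exactly φ(d) elements of each order d | m, and none otherwise.
Since 31 ∤ 66, the count is 0.

0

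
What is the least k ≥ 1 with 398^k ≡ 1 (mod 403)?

Since 398 ∈ (Z/403Z)^×, its order divides φ(403) = φ(13·31) = (13−1)·(31−1) = 12·30 = 360 = 2^3 · 3^2 · 5.
Divisors of 360: 1, 2, 3, 4, 5, 6, 8, 9, 10, 12, 15, 18, 20, 24, 30, 36, 40, 45, 60, 72, 90, 120, 180, 360.
Test each divisor d:
398^1 ≡ 398 (mod 403)
398^2 ≡ 25 (mod 403)
398^3 ≡ 278 (mod 403)
398^4 ≡ 222 (mod 403)
398^5 ≡ 99 (mod 403)
398^6 ≡ 311 (mod 403)
398^8 ≡ 118 (mod 403)
398^9 ≡ 216 (mod 403)
398^10 ≡ 129 (mod 403)
398^12 ≡ 1 (mod 403) ✓
The smallest such exponent is 12, so the order of 398 is 12.

12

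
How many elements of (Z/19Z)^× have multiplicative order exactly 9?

6

φ(19) = 19 − 1 = 18 = 2 · 3^2.
(Z/19Z)^× is cyclic (|G| = 18); a cyclic group of order m has exactly φ(d) elements of each order d | m, and none otherwise.
9 = 3^2 divides 18, and φ(9) = 6.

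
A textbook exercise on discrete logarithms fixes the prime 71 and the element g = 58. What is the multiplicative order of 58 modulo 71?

35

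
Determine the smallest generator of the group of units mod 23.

5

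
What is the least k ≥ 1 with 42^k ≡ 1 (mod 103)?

34

ord(42) | φ(103) = 103 − 1 = 102 = 2 · 3 · 17.
Divisors of 102: 1, 2, 3, 6, 17, 34, 51, 102.
Compute 42^d (mod 103) for the divisors d until we hit 1:
42^1 ≡ 42 (mod 103)
42^2 ≡ 13 (mod 103)
42^3 ≡ 31 (mod 103)
42^6 ≡ 34 (mod 103)
42^17 ≡ 102 (mod 103)
42^34 ≡ 1 (mod 103) ✓
So ord_103(42) = 34.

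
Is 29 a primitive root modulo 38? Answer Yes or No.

φ(38) = φ(2)·φ(19) = 1·18 = 18 = 2 · 3^2.
It suffices to check that the order of 29 is not a proper divisor of 18: compute 29^(18/q) for q ∈ {2, 3}.
29^9 ≡ 37 (mod 38)  [q = 2: ≢ 1 ✓]
29^6 ≡ 11 (mod 38)  [q = 3: ≢ 1 ✓]
None equal 1, so ord_38(29) = 18: 29 is a primitive root.

Yes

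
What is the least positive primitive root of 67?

φ(67) = 67 − 1 = 66 = 2 · 3 · 11.
Test candidates g = 2, 3, … against the prime factors q ∈ {2, 3, 11} of φ(67): g is a generator iff g^(66/q) ≢ 1 for every such q.
g = 2: 2^33 ≡ 66; 2^22 ≡ 37; 2^6 ≡ 64 — none is 1, so 2 is a primitive root.
The smallest primitive root modulo 67 is 2.

2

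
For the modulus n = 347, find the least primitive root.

2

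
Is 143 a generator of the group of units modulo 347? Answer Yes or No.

φ(347) = 347 − 1 = 346 = 2 · 173.
An element g generates (Z/347Z)^× iff g^(346/q) ≢ 1 (mod 347) for each prime q ∈ {2, 173}.
143^173 ≡ 1 (mod 347)  [q = 2: ≡ 1 ✗]
143^2 ≡ 323 (mod 347)  [q = 173: ≢ 1 ✓]
143^173 ≡ 1 shows ord(143) | 173, strictly less than φ(347); not a primitive root.

No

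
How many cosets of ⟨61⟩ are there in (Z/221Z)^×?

The order of 61 must divide φ(221) = φ(13·17) = (13−1)·(17−1) = 12·16 = 192 = 2^6 · 3.
Divisors of 192: 1, 2, 3, 4, 6, 8, 12, 16, 24, 32, 48, 64, 96, 192.
Compute 61^d (mod 221) for the divisors d until we hit 1:
61^1 ≡ 61 (mod 221)
61^2 ≡ 185 (mod 221)
61^3 ≡ 14 (mod 221)
61^4 ≡ 191 (mod 221)
61^6 ≡ 196 (mod 221)
61^8 ≡ 16 (mod 221)
61^12 ≡ 183 (mod 221)
61^16 ≡ 35 (mod 221)
61^24 ≡ 118 (mod 221)
61^32 ≡ 120 (mod 221)
61^48 ≡ 1 (mod 221) ✓
Thus |⟨61⟩| = ord(61) = 48.
Index = |(Z/221Z)^×| / |⟨61⟩| = 192 / 48 = 4.

4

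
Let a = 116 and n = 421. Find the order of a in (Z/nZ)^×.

Since 116 ∈ (Z/421Z)^×, its order divides φ(421) = 421 − 1 = 420 = 2^2 · 3 · 5 · 7.
Divisors of 420: 1, 2, 3, 4, 5, 6, 7, 10, 12, 14, 15, 20, 21, 28, 30, 35, 42, 60, 70, 84, 105, 140, 210, 420.
Check 116^d mod 421 for each divisor in increasing order:
116^1 ≡ 116 (mod 421)
116^2 ≡ 405 (mod 421)
116^3 ≡ 249 (mod 421)
116^4 ≡ 256 (mod 421)
116^5 ≡ 226 (mod 421)
116^6 ≡ 114 (mod 421)
116^7 ≡ 173 (mod 421)
116^10 ≡ 135 (mod 421)
116^12 ≡ 366 (mod 421)
116^14 ≡ 38 (mod 421)
116^15 ≡ 198 (mod 421)
116^20 ≡ 122 (mod 421)
116^21 ≡ 259 (mod 421)
116^28 ≡ 181 (mod 421)
116^30 ≡ 51 (mod 421)
116^35 ≡ 159 (mod 421)
116^42 ≡ 142 (mod 421)
116^60 ≡ 75 (mod 421)
116^70 ≡ 21 (mod 421)
116^84 ≡ 377 (mod 421)
116^105 ≡ 392 (mod 421)
116^140 ≡ 20 (mod 421)
116^210 ≡ 420 (mod 421)
116^420 ≡ 1 (mod 421) ✓
So ord_421(116) = 420.

420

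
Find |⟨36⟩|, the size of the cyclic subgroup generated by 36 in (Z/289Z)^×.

136

ord(36) | φ(289) = φ(17^2) = 17·(17−1) = 272 = 2^4 · 17.
Divisors of 272: 1, 2, 4, 8, 16, 17, 34, 68, 136, 272.
Compute 36^d (mod 289) for the divisors d until we hit 1:
36^1 ≡ 36 (mod 289)
36^2 ≡ 140 (mod 289)
36^4 ≡ 237 (mod 289)
36^8 ≡ 103 (mod 289)
36^16 ≡ 205 (mod 289)
36^17 ≡ 155 (mod 289)
36^34 ≡ 38 (mod 289)
36^68 ≡ 288 (mod 289)
36^136 ≡ 1 (mod 289) ✓
Hence ord(36) = 136.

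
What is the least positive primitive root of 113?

3

φ(113) = 113 − 1 = 112 = 2^4 · 7.
Test candidates g = 2, 3, … against the prime factors q ∈ {2, 7} of φ(113): g is a generator iff g^(112/q) ≢ 1 for every such q.
g = 2: 2^56 ≡ 1 — hits 1, so not a primitive root.
g = 3: 3^56 ≡ 112; 3^16 ≡ 49 — none is 1, so 3 is a primitive root.
So 3 is the smallest generator of (Z/113Z)^×.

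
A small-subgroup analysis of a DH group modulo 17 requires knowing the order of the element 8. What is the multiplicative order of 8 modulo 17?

8

The order of 8 must divide φ(17) = 17 − 1 = 16 = 2^4.
Divisors of 16: 1, 2, 4, 8, 16.
Test each divisor d:
8^1 ≡ 8
8^2 ≡ 13
8^4 ≡ 16
8^8 ≡ 1
Hence ord(8) = 8.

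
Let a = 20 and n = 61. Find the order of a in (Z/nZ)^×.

5

The order of 20 must divide φ(61) = 61 − 1 = 60 = 2^2 · 3 · 5.
Divisors of 60: 1, 2, 3, 4, 5, 6, 10, 12, 15, 20, 30, 60.
Check 20^d mod 61 for each divisor in increasing order:
20^1 ≡ 20 (mod 61)
20^2 ≡ 34 (mod 61)
20^3 ≡ 9 (mod 61)
20^4 ≡ 58 (mod 61)
20^5 ≡ 1 (mod 61) ✓
So ord_61(20) = 5.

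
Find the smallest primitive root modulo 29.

φ(29) = 29 − 1 = 28 = 2^2 · 7.
Test candidates g = 2, 3, … against the prime factors q ∈ {2, 7} of φ(29): g is a generator iff g^(28/q) ≢ 1 for every such q.
g = 2: 2^14 ≡ 28; 2^4 ≡ 16 — none is 1, so 2 is a primitive root.
So 2 is the smallest generator of (Z/29Z)^×.

2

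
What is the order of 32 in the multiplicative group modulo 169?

156

By Lagrange's theorem, ord_169(32) divides φ(169) = φ(13^2) = 13·(13−1) = 156 = 2^2 · 3 · 13.
Divisors of 156: 1, 2, 3, 4, 6, 12, 13, 26, 39, 52, 78, 156.
Check 32^d mod 169 for each divisor in increasing order:
32^1 ≡ 32
32^2 ≡ 10
32^3 ≡ 151
32^4 ≡ 100
32^6 ≡ 155
32^12 ≡ 27
32^13 ≡ 19
32^26 ≡ 23
32^39 ≡ 99
32^52 ≡ 22
32^78 ≡ 168
32^156 ≡ 1
So ord_169(32) = 156.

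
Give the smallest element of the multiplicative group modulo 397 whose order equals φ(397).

5

φ(397) = 397 − 1 = 396 = 2^2 · 3^2 · 11.
Test candidates g = 2, 3, … against the prime factors q ∈ {2, 3, 11} of φ(397): g is a generator iff g^(396/q) ≢ 1 for every such q.
g = 2: 2^198 ≡ 396; 2^132 ≡ 1 — hits 1, so not a primitive root.
g = 3: 3^198 ≡ 1 — hits 1, so not a primitive root.
g = 4: 4^198 ≡ 1 — hits 1, so not a primitive root.
g = 5: 5^198 ≡ 396; 5^132 ≡ 362; 5^36 ≡ 290 — none is 1, so 5 is a primitive root.
The smallest primitive root modulo 397 is 5.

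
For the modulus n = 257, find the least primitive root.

3

φ(257) = 257 − 1 = 256 = 2^8.
Test candidates g = 2, 3, … against the prime factors q ∈ {2} of φ(257): g is a generator iff g^(256/q) ≢ 1 for every such q.
g = 2: 2^128 ≡ 1 — hits 1, so not a primitive root.
g = 3: 3^128 ≡ 256 — none is 1, so 3 is a primitive root.
So 3 is the smallest generator of (Z/257Z)^×.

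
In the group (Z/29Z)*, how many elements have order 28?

12

φ(29) = 29 − 1 = 28 = 2^2 · 7.
In a cyclic group of order 28, there are φ(d) elements of order d for each divisor d of 28, and zero for non-divisors.
28 = 2^2 · 7 divides 28, and φ(28) = 12.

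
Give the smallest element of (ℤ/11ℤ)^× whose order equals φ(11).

2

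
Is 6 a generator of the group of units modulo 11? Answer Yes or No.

φ(11) = 11 − 1 = 10 = 2 · 5.
It suffices to check that the order of 6 is not a proper divisor of 10: compute 6^(10/q) for q ∈ {2, 5}.
6^5 ≡ 10 (mod 11)  [q = 2: ≢ 1 ✓]
6^2 ≡ 3 (mod 11)  [q = 5: ≢ 1 ✓]
All checks pass, so 6 has order 10 and is a primitive root modulo 11.

Yes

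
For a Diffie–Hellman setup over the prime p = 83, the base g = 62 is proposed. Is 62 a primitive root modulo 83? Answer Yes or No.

Yes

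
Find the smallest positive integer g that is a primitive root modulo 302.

7

φ(302) = φ(2)·φ(151) = 1·150 = 150 = 2 · 3 · 5^2.
Test candidates g = 2, 3, … against the prime factors q ∈ {2, 3, 5} of φ(302): g is a generator iff g^(150/q) ≢ 1 for every such q.
g = 2: gcd(2, 302) = 2 > 1, not a unit — skip.
g = 3: 3^75 ≡ 301; 3^50 ≡ 1 — hits 1, so not a primitive root.
g = 4: gcd(4, 302) = 2 > 1, not a unit — skip.
g = 5: 5^75 ≡ 1 — hits 1, so not a primitive root.
g = 6: gcd(6, 302) = 2 > 1, not a unit — skip.
g = 7: 7^75 ≡ 301; 7^50 ≡ 183; 7^30 ≡ 159 — none is 1, so 7 is a primitive root.
So 7 is the smallest generator of (Z/302Z)^×.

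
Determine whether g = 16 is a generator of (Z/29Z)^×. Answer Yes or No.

φ(29) = 29 − 1 = 28 = 2^2 · 7.
Test 16^(28/q) mod 29 for each prime factor q of 28:
16^14 ≡ 1 (mod 29)  [q = 2: ≡ 1 ✗]
16^4 ≡ 25 (mod 29)  [q = 7: ≢ 1 ✓]
The check at q = 2 fails, so 16 generates a proper subgroup.

No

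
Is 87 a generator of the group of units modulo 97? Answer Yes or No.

Yes

φ(97) = 97 − 1 = 96 = 2^5 · 3.
Test 87^(96/q) mod 97 for each prime factor q of 96:
87^48 ≡ 96 (mod 97)  [q = 2: ≢ 1 ✓]
87^32 ≡ 61 (mod 97)  [q = 3: ≢ 1 ✓]
Every test exponent gives a nontrivial residue, hence 87 generates the full group.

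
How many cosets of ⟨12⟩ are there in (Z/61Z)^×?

4

The order of 12 must divide φ(61) = 61 − 1 = 60 = 2^2 · 3 · 5.
Divisors of 60: 1, 2, 3, 4, 5, 6, 10, 12, 15, 20, 30, 60.
Test each divisor d:
12^1 ≡ 12 (mod 61)
12^2 ≡ 22 (mod 61)
12^3 ≡ 20 (mod 61)
12^4 ≡ 57 (mod 61)
12^5 ≡ 13 (mod 61)
12^6 ≡ 34 (mod 61)
12^10 ≡ 47 (mod 61)
12^12 ≡ 58 (mod 61)
12^15 ≡ 1 (mod 61) ✓
Thus |⟨12⟩| = ord(12) = 15.
The index is φ(61) / ord(12) = 60 / 15 = 4.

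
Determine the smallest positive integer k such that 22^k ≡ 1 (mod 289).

272

ord(22) | φ(289) = φ(17^2) = 17·(17−1) = 272 = 2^4 · 17.
Divisors of 272: 1, 2, 4, 8, 16, 17, 34, 68, 136, 272.
Compute 22^d (mod 289) for the divisors d until we hit 1:
22^1 ≡ 22 (mod 289)
22^2 ≡ 195 (mod 289)
22^4 ≡ 166 (mod 289)
22^8 ≡ 101 (mod 289)
22^16 ≡ 86 (mod 289)
22^17 ≡ 158 (mod 289)
22^34 ≡ 110 (mod 289)
22^68 ≡ 251 (mod 289)
22^136 ≡ 288 (mod 289)
22^272 ≡ 1 (mod 289) ✓
Therefore the multiplicative order of 22 modulo 289 is 272.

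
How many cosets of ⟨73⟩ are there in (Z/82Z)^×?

10

By Lagrange's theorem, ord_82(73) divides φ(82) = φ(2)·φ(41) = 1·40 = 40 = 2^3 · 5.
Divisors of 40: 1, 2, 4, 5, 8, 10, 20, 40.
Evaluate successive powers at the divisors of 40:
73^1 ≡ 73 (mod 82)
73^2 ≡ 81 (mod 82)
73^4 ≡ 1 (mod 82) ✓
The order of 73 is 4, so the subgroup it generates has 4 elements.
Index = |(Z/82Z)^×| / |⟨73⟩| = 40 / 4 = 10.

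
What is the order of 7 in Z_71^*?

70

ord(7) | φ(71) = 71 − 1 = 70 = 2 · 5 · 7.
Divisors of 70: 1, 2, 5, 7, 10, 14, 35, 70.
Compute 7^d (mod 71) for the divisors d until we hit 1:
7^1 ≡ 7 (mod 71)
7^2 ≡ 49 (mod 71)
7^5 ≡ 51 (mod 71)
7^7 ≡ 14 (mod 71)
7^10 ≡ 45 (mod 71)
7^14 ≡ 54 (mod 71)
7^35 ≡ 70 (mod 71)
7^70 ≡ 1 (mod 71) ✓
So ord_71(7) = 70.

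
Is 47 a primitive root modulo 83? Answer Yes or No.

φ(83) = 83 − 1 = 82 = 2 · 41.
It suffices to check that the order of 47 is not a proper divisor of 82: compute 47^(82/q) for q ∈ {2, 41}.
47^41 ≡ 82 (mod 83)  [q = 2: ≢ 1 ✓]
47^2 ≡ 51 (mod 83)  [q = 41: ≢ 1 ✓]
None equal 1, so ord_83(47) = 82: 47 is a primitive root.

Yes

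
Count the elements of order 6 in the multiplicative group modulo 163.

2

φ(163) = 163 − 1 = 162 = 2 · 3^4.
In a cyclic group of order 162, there are φ(d) elements of order d for each divisor d of 162, and zero for non-divisors.
6 = 2 · 3 divides 162, and φ(6) = 2.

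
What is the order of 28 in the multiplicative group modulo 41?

40

Since 28 ∈ (Z/41Z)^×, its order divides φ(41) = 41 − 1 = 40 = 2^3 · 5.
Divisors of 40: 1, 2, 4, 5, 8, 10, 20, 40.
Check 28^d mod 41 for each divisor in increasing order:
28^1 ≡ 28 (mod 41)
28^2 ≡ 5 (mod 41)
28^4 ≡ 25 (mod 41)
28^5 ≡ 3 (mod 41)
28^8 ≡ 10 (mod 41)
28^10 ≡ 9 (mod 41)
28^20 ≡ 40 (mod 41)
28^40 ≡ 1 (mod 41) ✓
Therefore the multiplicative order of 28 modulo 41 is 40.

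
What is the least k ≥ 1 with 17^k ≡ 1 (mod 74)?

36

The order of 17 must divide φ(74) = φ(2)·φ(37) = 1·36 = 36 = 2^2 · 3^2.
Divisors of 36: 1, 2, 3, 4, 6, 9, 12, 18, 36.
Test each divisor d:
17^1 ≡ 17 (mod 74)
17^2 ≡ 67 (mod 74)
17^3 ≡ 29 (mod 74)
17^4 ≡ 49 (mod 74)
17^6 ≡ 27 (mod 74)
17^9 ≡ 43 (mod 74)
17^12 ≡ 63 (mod 74)
17^18 ≡ 73 (mod 74)
17^36 ≡ 1 (mod 74) ✓
The smallest such exponent is 36, so the order of 17 is 36.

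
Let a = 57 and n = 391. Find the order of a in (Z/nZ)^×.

Since 57 ∈ (Z/391Z)^×, its order divides φ(391) = φ(17·23) = (17−1)·(23−1) = 16·22 = 352 = 2^5 · 11.
Divisors of 352: 1, 2, 4, 8, 11, 16, 22, 32, 44, 88, 176, 352.
Compute 57^d (mod 391) for the divisors d until we hit 1:
57^1 ≡ 57
57^2 ≡ 121
57^4 ≡ 174
57^8 ≡ 169
57^11 ≡ 22
57^16 ≡ 18
57^22 ≡ 93
57^32 ≡ 324
57^44 ≡ 47
57^88 ≡ 254
57^176 ≡ 1
Hence ord(57) = 176.

176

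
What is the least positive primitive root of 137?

3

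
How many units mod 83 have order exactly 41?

40

φ(83) = 83 − 1 = 82 = 2 · 41.
In a cyclic group of order 82, there are φ(d) elements of order d for each divisor d of 82, and zero for non-divisors.
41 | 82, and φ(41) = 41 − 1 = 40.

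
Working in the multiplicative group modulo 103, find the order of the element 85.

ord(85) | φ(103) = 103 − 1 = 102 = 2 · 3 · 17.
Divisors of 102: 1, 2, 3, 6, 17, 34, 51, 102.
Evaluate successive powers at the divisors of 102:
85^1 ≡ 85
85^2 ≡ 15
85^3 ≡ 39
85^6 ≡ 79
85^17 ≡ 47
85^34 ≡ 46
85^51 ≡ 102
85^102 ≡ 1
The smallest such exponent is 102, so the order of 85 is 102.

102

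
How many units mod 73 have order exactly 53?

φ(73) = 73 − 1 = 72 = 2^3 · 3^2.
Since (Z/73Z)^× is cyclic of order 72, the number of elements of order d is φ(d) when d | 72 and 0 otherwise.
Here 72 is not a multiple of 53, so there are no elements of order 53.

0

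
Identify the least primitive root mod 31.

3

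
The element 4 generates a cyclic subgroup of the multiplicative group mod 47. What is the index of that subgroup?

2

ord(4) | φ(47) = 47 − 1 = 46 = 2 · 23.
Divisors of 46: 1, 2, 23, 46.
Evaluate successive powers at the divisors of 46:
4^1 ≡ 4
4^2 ≡ 16
4^23 ≡ 1
Thus |⟨4⟩| = ord(4) = 23.
Index = |(Z/47Z)^×| / |⟨4⟩| = 46 / 23 = 2.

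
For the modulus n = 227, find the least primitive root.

2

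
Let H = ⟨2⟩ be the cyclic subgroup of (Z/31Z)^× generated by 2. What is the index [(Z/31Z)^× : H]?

Since 2 ∈ (Z/31Z)^×, its order divides φ(31) = 31 − 1 = 30 = 2 · 3 · 5.
Divisors of 30: 1, 2, 3, 5, 6, 10, 15, 30.
Evaluate successive powers at the divisors of 30:
2^1 ≡ 2 (mod 31)
2^2 ≡ 4 (mod 31)
2^3 ≡ 8 (mod 31)
2^5 ≡ 1 (mod 31) ✓
Thus |⟨2⟩| = ord(2) = 5.
The index is φ(31) / ord(2) = 30 / 5 = 6.

6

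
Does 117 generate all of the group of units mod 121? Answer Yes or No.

Yes

φ(121) = φ(11^2) = 11·(11−1) = 110 = 2 · 5 · 11.
An element g generates (Z/121Z)^× iff g^(110/q) ≢ 1 (mod 121) for each prime q ∈ {2, 5, 11}.
117^55 ≡ 120 (mod 121)  [q = 2: ≢ 1 ✓]
117^22 ≡ 27 (mod 121)  [q = 5: ≢ 1 ✓]
117^10 ≡ 111 (mod 121)  [q = 11: ≢ 1 ✓]
All checks pass, so 117 has order 110 and is a primitive root modulo 121.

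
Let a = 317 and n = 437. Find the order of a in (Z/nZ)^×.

198

Since 317 ∈ (Z/437Z)^×, its order divides φ(437) = φ(19·23) = (19−1)·(23−1) = 18·22 = 396 = 2^2 · 3^2 · 11.
Divisors of 396: 1, 2, 3, 4, 6, 9, 11, 12, 18, 22, 33, 36, 44, 66, 99, 132, 198, 396.
Check 317^d mod 437 for each divisor in increasing order:
317^1 ≡ 317 (mod 437)
317^2 ≡ 416 (mod 437)
317^3 ≡ 335 (mod 437)
317^4 ≡ 4 (mod 437)
317^6 ≡ 353 (mod 437)
317^9 ≡ 265 (mod 437)
317^11 ≡ 116 (mod 437)
317^12 ≡ 64 (mod 437)
317^18 ≡ 305 (mod 437)
317^22 ≡ 346 (mod 437)
317^33 ≡ 369 (mod 437)
317^36 ≡ 381 (mod 437)
317^44 ≡ 415 (mod 437)
317^66 ≡ 254 (mod 437)
317^99 ≡ 208 (mod 437)
317^132 ≡ 277 (mod 437)
317^198 ≡ 1 (mod 437) ✓
Therefore the multiplicative order of 317 modulo 437 is 198.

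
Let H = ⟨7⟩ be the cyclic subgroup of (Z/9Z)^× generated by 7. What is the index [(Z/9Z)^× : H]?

2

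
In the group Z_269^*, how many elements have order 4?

φ(269) = 269 − 1 = 268 = 2^2 · 67.
(Z/269Z)^× is cyclic (|G| = 268); a cyclic group of order m has exactly φ(d) elements of each order d | m, and none otherwise.
4 = 2^2 divides 268, and φ(4) = 2.

2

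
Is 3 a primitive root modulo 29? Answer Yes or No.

Yes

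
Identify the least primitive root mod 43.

φ(43) = 43 − 1 = 42 = 2 · 3 · 7.
Test candidates g = 2, 3, … against the prime factors q ∈ {2, 3, 7} of φ(43): g is a generator iff g^(42/q) ≢ 1 for every such q.
g = 2: 2^21 ≡ 42; 2^14 ≡ 1 — hits 1, so not a primitive root.
g = 3: 3^21 ≡ 42; 3^14 ≡ 36; 3^6 ≡ 41 — none is 1, so 3 is a primitive root.
So 3 is the smallest generator of (Z/43Z)^×.

3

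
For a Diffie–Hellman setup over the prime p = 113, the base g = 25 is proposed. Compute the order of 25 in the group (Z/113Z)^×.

56

By Lagrange's theorem, ord_113(25) divides φ(113) = 113 − 1 = 112 = 2^4 · 7.
Divisors of 112: 1, 2, 4, 7, 8, 14, 16, 28, 56, 112.
Test each divisor d:
25^1 ≡ 25 (mod 113)
25^2 ≡ 60 (mod 113)
25^4 ≡ 97 (mod 113)
25^7 ≡ 69 (mod 113)
25^8 ≡ 30 (mod 113)
25^14 ≡ 15 (mod 113)
25^16 ≡ 109 (mod 113)
25^28 ≡ 112 (mod 113)
25^56 ≡ 1 (mod 113) ✓
Therefore the multiplicative order of 25 modulo 113 is 56.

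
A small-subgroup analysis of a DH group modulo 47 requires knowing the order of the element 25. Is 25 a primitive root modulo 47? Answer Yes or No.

φ(47) = 47 − 1 = 46 = 2 · 23.
An element g generates (Z/47Z)^× iff g^(46/q) ≢ 1 (mod 47) for each prime q ∈ {2, 23}.
25^23 ≡ 1 (mod 47)  [q = 2: ≡ 1 ✗]
25^2 ≡ 14 (mod 47)  [q = 23: ≢ 1 ✓]
Since 25^23 ≡ 1, the order of 25 divides 23 < 46, so 25 is not a primitive root.

No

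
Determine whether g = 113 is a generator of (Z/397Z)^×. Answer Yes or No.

φ(397) = 397 − 1 = 396 = 2^2 · 3^2 · 11.
113 is a primitive root mod 397 iff 113^(φ(397)/q) ≢ 1 for every prime q | φ(397), i.e. q ∈ {2, 3, 11}.
113^198 ≡ 396 (mod 397)  [q = 2: ≢ 1 ✓]
113^132 ≡ 1 (mod 397)  [q = 3: ≡ 1 ✗]
113^36 ≡ 167 (mod 397)  [q = 11: ≢ 1 ✓]
The check at q = 3 fails, so 113 generates a proper subgroup.

No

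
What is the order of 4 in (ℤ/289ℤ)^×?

68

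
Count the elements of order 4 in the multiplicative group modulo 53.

2

φ(53) = 53 − 1 = 52 = 2^2 · 13.
(Z/53Z)^× is cyclic (|G| = 52); a cyclic group of order m has exactly φ(d) elements of each order d | m, and none otherwise.
4 = 2^2 divides 52, and φ(4) = 2.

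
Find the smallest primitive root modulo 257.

3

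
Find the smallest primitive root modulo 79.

φ(79) = 79 − 1 = 78 = 2 · 3 · 13.
Test candidates g = 2, 3, … against the prime factors q ∈ {2, 3, 13} of φ(79): g is a generator iff g^(78/q) ≢ 1 for every such q.
g = 2: 2^39 ≡ 1 — hits 1, so not a primitive root.
g = 3: 3^39 ≡ 78; 3^26 ≡ 23; 3^6 ≡ 18 — none is 1, so 3 is a primitive root.
So 3 is the smallest generator of (Z/79Z)^×.

3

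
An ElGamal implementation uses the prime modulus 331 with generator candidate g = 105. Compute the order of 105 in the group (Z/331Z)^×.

55

The order of 105 must divide φ(331) = 331 − 1 = 330 = 2 · 3 · 5 · 11.
Divisors of 330: 1, 2, 3, 5, 6, 10, 11, 15, 22, 30, 33, 55, 66, 110, 165, 330.
Test each divisor d:
105^1 ≡ 105
105^2 ≡ 102
105^3 ≡ 118
105^5 ≡ 120
105^6 ≡ 22
105^10 ≡ 167
105^11 ≡ 323
105^15 ≡ 180
105^22 ≡ 64
105^30 ≡ 293
105^33 ≡ 150
105^55 ≡ 1
Therefore the multiplicative order of 105 modulo 331 is 55.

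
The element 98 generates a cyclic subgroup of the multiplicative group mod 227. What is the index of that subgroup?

Since 98 ∈ (Z/227Z)^×, its order divides φ(227) = 227 − 1 = 226 = 2 · 113.
Divisors of 226: 1, 2, 113, 226.
Test each divisor d:
98^1 ≡ 98 (mod 227)
98^2 ≡ 70 (mod 227)
98^113 ≡ 226 (mod 227)
98^226 ≡ 1 (mod 227) ✓
Thus |⟨98⟩| = ord(98) = 226.
The index is φ(227) / ord(98) = 226 / 226 = 1.

1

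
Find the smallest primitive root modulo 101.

2

φ(101) = 101 − 1 = 100 = 2^2 · 5^2.
g is a primitive root iff g^(100/q) ≢ 1 (mod 101) for each prime q ∈ {2, 5}.
g = 2: 2^50 ≡ 100; 2^20 ≡ 95 — none is 1, so 2 is a primitive root.
Hence the least primitive root of 101 is 2.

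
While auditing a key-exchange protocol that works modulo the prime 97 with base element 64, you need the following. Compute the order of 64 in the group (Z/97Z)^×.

By Lagrange's theorem, ord_97(64) divides φ(97) = 97 − 1 = 96 = 2^5 · 3.
Divisors of 96: 1, 2, 3, 4, 6, 8, 12, 16, 24, 32, 48, 96.
Check 64^d mod 97 for each divisor in increasing order:
64^1 ≡ 64 (mod 97)
64^2 ≡ 22 (mod 97)
64^3 ≡ 50 (mod 97)
64^4 ≡ 96 (mod 97)
64^6 ≡ 75 (mod 97)
64^8 ≡ 1 (mod 97) ✓
The smallest such exponent is 8, so the order of 64 is 8.

8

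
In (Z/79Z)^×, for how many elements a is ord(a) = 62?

0

φ(79) = 79 − 1 = 78 = 2 · 3 · 13.
Since (Z/79Z)^× is cyclic of order 78, the number of elements of order d is φ(d) when d | 78 and 0 otherwise.
Since 62 ∤ 78, the count is 0.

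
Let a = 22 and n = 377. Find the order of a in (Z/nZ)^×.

42

ord(22) | φ(377) = φ(13·29) = (13−1)·(29−1) = 12·28 = 336 = 2^4 · 3 · 7.
Divisors of 336: 1, 2, 3, 4, 6, 7, 8, 12, 14, 16, 21, 24, 28, 42, 48, 56, 84, 112, 168, 336.
Evaluate successive powers at the divisors of 336:
22^1 ≡ 22
22^2 ≡ 107
22^3 ≡ 92
22^4 ≡ 139
22^6 ≡ 170
22^7 ≡ 347
22^8 ≡ 94
22^12 ≡ 248
22^14 ≡ 146
22^16 ≡ 165
22^21 ≡ 144
22^24 ≡ 53
22^28 ≡ 204
22^42 ≡ 1
Hence ord(22) = 42.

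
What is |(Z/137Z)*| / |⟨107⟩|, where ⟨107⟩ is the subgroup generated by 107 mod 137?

2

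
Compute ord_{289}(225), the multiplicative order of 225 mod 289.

Since 225 ∈ (Z/289Z)^×, its order divides φ(289) = φ(17^2) = 17·(17−1) = 272 = 2^4 · 17.
Divisors of 272: 1, 2, 4, 8, 16, 17, 34, 68, 136, 272.
Test each divisor d:
225^1 ≡ 225 (mod 289)
225^2 ≡ 50 (mod 289)
225^4 ≡ 188 (mod 289)
225^8 ≡ 86 (mod 289)
225^16 ≡ 171 (mod 289)
225^17 ≡ 38 (mod 289)
225^34 ≡ 288 (mod 289)
225^68 ≡ 1 (mod 289) ✓
Hence ord(225) = 68.

68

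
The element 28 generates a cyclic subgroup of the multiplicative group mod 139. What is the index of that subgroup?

2

ord(28) | φ(139) = 139 − 1 = 138 = 2 · 3 · 23.
Divisors of 138: 1, 2, 3, 6, 23, 46, 69, 138.
Check 28^d mod 139 for each divisor in increasing order:
28^1 ≡ 28
28^2 ≡ 89
28^3 ≡ 129
28^6 ≡ 100
28^23 ≡ 42
28^46 ≡ 96
28^69 ≡ 1
Thus |⟨28⟩| = ord(28) = 69.
The index is φ(139) / ord(28) = 138 / 69 = 2.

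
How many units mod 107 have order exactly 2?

1

φ(107) = 107 − 1 = 106 = 2 · 53.
In a cyclic group of order 106, there are φ(d) elements of order d for each divisor d of 106, and zero for non-divisors.
2 | 106, and φ(2) = 2 − 1 = 1.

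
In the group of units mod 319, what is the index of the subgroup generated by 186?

70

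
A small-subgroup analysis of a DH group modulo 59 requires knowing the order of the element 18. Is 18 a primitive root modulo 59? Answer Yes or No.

φ(59) = 59 − 1 = 58 = 2 · 29.
It suffices to check that the order of 18 is not a proper divisor of 58: compute 18^(58/q) for q ∈ {2, 29}.
18^29 ≡ 58 (mod 59)  [q = 2: ≢ 1 ✓]
18^2 ≡ 29 (mod 59)  [q = 29: ≢ 1 ✓]
Every test exponent gives a nontrivial residue, hence 18 generates the full group.

Yes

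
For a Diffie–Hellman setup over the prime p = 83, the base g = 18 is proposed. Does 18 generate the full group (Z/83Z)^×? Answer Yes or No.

φ(83) = 83 − 1 = 82 = 2 · 41.
An element g generates (Z/83Z)^× iff g^(82/q) ≢ 1 (mod 83) for each prime q ∈ {2, 41}.
18^41 ≡ 82 (mod 83)  [q = 2: ≢ 1 ✓]
18^2 ≡ 75 (mod 83)  [q = 41: ≢ 1 ✓]
All checks pass, so 18 has order 82 and is a primitive root modulo 83.

Yes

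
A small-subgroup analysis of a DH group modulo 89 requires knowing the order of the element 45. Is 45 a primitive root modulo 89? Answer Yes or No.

φ(89) = 89 − 1 = 88 = 2^3 · 11.
An element g generates (Z/89Z)^× iff g^(88/q) ≢ 1 (mod 89) for each prime q ∈ {2, 11}.
45^44 ≡ 1 (mod 89)  [q = 2: ≡ 1 ✗]
45^8 ≡ 8 (mod 89)  [q = 11: ≢ 1 ✓]
The check at q = 2 fails, so 45 generates a proper subgroup.

No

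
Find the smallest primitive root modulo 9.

2

φ(9) = φ(3^2) = 3·(3−1) = 6 = 2 · 3.
g is a primitive root iff g^(6/q) ≢ 1 (mod 9) for each prime q ∈ {2, 3}.
g = 2: 2^3 ≡ 8; 2^2 ≡ 4 — none is 1, so 2 is a primitive root.
The smallest primitive root modulo 9 is 2.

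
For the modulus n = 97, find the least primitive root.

φ(97) = 97 − 1 = 96 = 2^5 · 3.
g is a primitive root iff g^(96/q) ≢ 1 (mod 97) for each prime q ∈ {2, 3}.
g = 2: 2^48 ≡ 1 — hits 1, so not a primitive root.
g = 3: 3^48 ≡ 1 — hits 1, so not a primitive root.
g = 4: 4^48 ≡ 1 — hits 1, so not a primitive root.
g = 5: 5^48 ≡ 96; 5^32 ≡ 35 — none is 1, so 5 is a primitive root.
The smallest primitive root modulo 97 is 5.

5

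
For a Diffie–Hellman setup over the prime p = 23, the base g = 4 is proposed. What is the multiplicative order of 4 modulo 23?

ord(4) | φ(23) = 23 − 1 = 22 = 2 · 11.
Divisors of 22: 1, 2, 11, 22.
Compute 4^d (mod 23) for the divisors d until we hit 1:
4^1 ≡ 4
4^2 ≡ 16
4^11 ≡ 1
Hence ord(4) = 11.

11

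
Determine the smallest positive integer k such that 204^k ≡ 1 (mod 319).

Since 204 ∈ (Z/319Z)^×, its order divides φ(319) = φ(11·29) = (11−1)·(29−1) = 10·28 = 280 = 2^3 · 5 · 7.
Divisors of 280: 1, 2, 4, 5, 7, 8, 10, 14, 20, 28, 35, 40, 56, 70, 140, 280.
Evaluate successive powers at the divisors of 280:
204^1 ≡ 204 (mod 319)
204^2 ≡ 146 (mod 319)
204^4 ≡ 262 (mod 319)
204^5 ≡ 175 (mod 319)
204^7 ≡ 30 (mod 319)
204^8 ≡ 59 (mod 319)
204^10 ≡ 1 (mod 319) ✓
The smallest such exponent is 10, so the order of 204 is 10.

10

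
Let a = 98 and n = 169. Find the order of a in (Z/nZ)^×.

156

Since 98 ∈ (Z/169Z)^×, its order divides φ(169) = φ(13^2) = 13·(13−1) = 156 = 2^2 · 3 · 13.
Divisors of 156: 1, 2, 3, 4, 6, 12, 13, 26, 39, 52, 78, 156.
Check 98^d mod 169 for each divisor in increasing order:
98^1 ≡ 98 (mod 169)
98^2 ≡ 140 (mod 169)
98^3 ≡ 31 (mod 169)
98^4 ≡ 165 (mod 169)
98^6 ≡ 116 (mod 169)
98^12 ≡ 105 (mod 169)
98^13 ≡ 150 (mod 169)
98^26 ≡ 23 (mod 169)
98^39 ≡ 70 (mod 169)
98^52 ≡ 22 (mod 169)
98^78 ≡ 168 (mod 169)
98^156 ≡ 1 (mod 169) ✓
Hence ord(98) = 156.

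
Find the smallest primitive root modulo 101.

φ(101) = 101 − 1 = 100 = 2^2 · 5^2.
Test candidates g = 2, 3, … against the prime factors q ∈ {2, 5} of φ(101): g is a generator iff g^(100/q) ≢ 1 for every such q.
g = 2: 2^50 ≡ 100; 2^20 ≡ 95 — none is 1, so 2 is a primitive root.
So 2 is the smallest generator of (Z/101Z)^×.

2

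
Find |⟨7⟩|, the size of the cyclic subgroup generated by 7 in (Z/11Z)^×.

10

ord(7) | φ(11) = 11 − 1 = 10 = 2 · 5.
Divisors of 10: 1, 2, 5, 10.
Compute 7^d (mod 11) for the divisors d until we hit 1:
7^1 ≡ 7
7^2 ≡ 5
7^5 ≡ 10
7^10 ≡ 1
So ord_11(7) = 10.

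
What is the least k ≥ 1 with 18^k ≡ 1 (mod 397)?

The order of 18 must divide φ(397) = 397 − 1 = 396 = 2^2 · 3^2 · 11.
Divisors of 396: 1, 2, 3, 4, 6, 9, 11, 12, 18, 22, 33, 36, 44, 66, 99, 132, 198, 396.
Compute 18^d (mod 397) for the divisors d until we hit 1:
18^1 ≡ 18
18^2 ≡ 324
18^3 ≡ 274
18^4 ≡ 168
18^6 ≡ 43
18^9 ≡ 269
18^11 ≡ 213
18^12 ≡ 261
18^18 ≡ 107
18^22 ≡ 111
18^33 ≡ 220
18^36 ≡ 333
18^44 ≡ 14
18^66 ≡ 363
18^99 ≡ 63
18^132 ≡ 362
18^198 ≡ 396
18^396 ≡ 1
Therefore the multiplicative order of 18 modulo 397 is 396.

396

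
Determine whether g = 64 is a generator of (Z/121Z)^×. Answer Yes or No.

φ(121) = φ(11^2) = 11·(11−1) = 110 = 2 · 5 · 11.
64 is a primitive root mod 121 iff 64^(φ(121)/q) ≢ 1 for every prime q | φ(121), i.e. q ∈ {2, 5, 11}.
64^55 ≡ 1 (mod 121)  [q = 2: ≡ 1 ✗]
64^22 ≡ 81 (mod 121)  [q = 5: ≢ 1 ✓]
64^10 ≡ 89 (mod 121)  [q = 11: ≢ 1 ✓]
The check at q = 2 fails, so 64 generates a proper subgroup.

No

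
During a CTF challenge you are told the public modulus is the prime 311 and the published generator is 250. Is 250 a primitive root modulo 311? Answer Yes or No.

No

φ(311) = 311 − 1 = 310 = 2 · 5 · 31.
An element g generates (Z/311Z)^× iff g^(310/q) ≢ 1 (mod 311) for each prime q ∈ {2, 5, 31}.
250^155 ≡ 1 (mod 311)  [q = 2: ≡ 1 ✗]
250^62 ≡ 1 (mod 311)  [q = 5: ≡ 1 ✗]
250^10 ≡ 47 (mod 311)  [q = 31: ≢ 1 ✓]
Since 250^155 ≡ 1, the order of 250 divides 155 < 310, so 250 is not a primitive root.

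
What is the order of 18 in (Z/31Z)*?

15

ord(18) | φ(31) = 31 − 1 = 30 = 2 · 3 · 5.
Divisors of 30: 1, 2, 3, 5, 6, 10, 15, 30.
Evaluate successive powers at the divisors of 30:
18^1 ≡ 18 (mod 31)
18^2 ≡ 14 (mod 31)
18^3 ≡ 4 (mod 31)
18^5 ≡ 25 (mod 31)
18^6 ≡ 16 (mod 31)
18^10 ≡ 5 (mod 31)
18^15 ≡ 1 (mod 31) ✓
The smallest such exponent is 15, so the order of 18 is 15.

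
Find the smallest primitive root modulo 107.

2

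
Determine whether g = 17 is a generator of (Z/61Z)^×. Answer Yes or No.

Yes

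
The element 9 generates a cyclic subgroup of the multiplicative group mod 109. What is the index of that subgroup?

4

The order of 9 must divide φ(109) = 109 − 1 = 108 = 2^2 · 3^3.
Divisors of 108: 1, 2, 3, 4, 6, 9, 12, 18, 27, 36, 54, 108.
Check 9^d mod 109 for each divisor in increasing order:
9^1 ≡ 9
9^2 ≡ 81
9^3 ≡ 75
9^4 ≡ 21
9^6 ≡ 66
9^9 ≡ 45
9^12 ≡ 105
9^18 ≡ 63
9^27 ≡ 1
Thus |⟨9⟩| = ord(9) = 27.
Index = |(Z/109Z)^×| / |⟨9⟩| = 108 / 27 = 4.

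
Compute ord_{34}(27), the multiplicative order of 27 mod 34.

16

ord(27) | φ(34) = φ(2)·φ(17) = 1·16 = 16 = 2^4.
Divisors of 16: 1, 2, 4, 8, 16.
Check 27^d mod 34 for each divisor in increasing order:
27^1 ≡ 27
27^2 ≡ 15
27^4 ≡ 21
27^8 ≡ 33
27^16 ≡ 1
So ord_34(27) = 16.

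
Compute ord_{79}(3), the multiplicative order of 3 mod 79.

By Lagrange's theorem, ord_79(3) divides φ(79) = 79 − 1 = 78 = 2 · 3 · 13.
Divisors of 78: 1, 2, 3, 6, 13, 26, 39, 78.
Test each divisor d:
3^1 ≡ 3 (mod 79)
3^2 ≡ 9 (mod 79)
3^3 ≡ 27 (mod 79)
3^6 ≡ 18 (mod 79)
3^13 ≡ 24 (mod 79)
3^26 ≡ 23 (mod 79)
3^39 ≡ 78 (mod 79)
3^78 ≡ 1 (mod 79) ✓
Hence ord(3) = 78.

78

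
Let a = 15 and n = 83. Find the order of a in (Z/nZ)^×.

82

The order of 15 must divide φ(83) = 83 − 1 = 82 = 2 · 41.
Divisors of 82: 1, 2, 41, 82.
Test each divisor d:
15^1 ≡ 15 (mod 83)
15^2 ≡ 59 (mod 83)
15^41 ≡ 82 (mod 83)
15^82 ≡ 1 (mod 83) ✓
Therefore the multiplicative order of 15 modulo 83 is 82.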